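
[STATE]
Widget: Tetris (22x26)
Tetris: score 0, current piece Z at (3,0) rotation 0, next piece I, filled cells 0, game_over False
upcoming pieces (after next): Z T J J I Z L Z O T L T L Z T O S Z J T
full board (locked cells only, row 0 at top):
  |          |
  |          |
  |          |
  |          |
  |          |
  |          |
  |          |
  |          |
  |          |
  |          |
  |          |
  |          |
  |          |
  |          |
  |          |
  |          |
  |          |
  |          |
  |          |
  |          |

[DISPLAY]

   ▓▓     │Next:      
    ▓▓    │████       
          │           
          │           
          │           
          │           
          │Score:     
          │0          
          │           
          │           
          │           
          │           
          │           
          │           
          │           
          │           
          │           
          │           
          │           
          │           
          │           
          │           
          │           
          │           
          │           
          │           


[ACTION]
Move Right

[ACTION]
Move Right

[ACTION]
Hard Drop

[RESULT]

   ████   │Next:      
          │▓▓         
          │ ▓▓        
          │           
          │           
          │           
          │Score:     
          │0          
          │           
          │           
          │           
          │           
          │           
          │           
          │           
          │           
          │           
          │           
     ▓▓   │           
      ▓▓  │           
          │           
          │           
          │           
          │           
          │           
          │           


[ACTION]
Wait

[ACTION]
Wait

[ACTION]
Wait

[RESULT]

          │Next:      
          │▓▓         
          │ ▓▓        
   ████   │           
          │           
          │           
          │Score:     
          │0          
          │           
          │           
          │           
          │           
          │           
          │           
          │           
          │           
          │           
          │           
     ▓▓   │           
      ▓▓  │           
          │           
          │           
          │           
          │           
          │           
          │           


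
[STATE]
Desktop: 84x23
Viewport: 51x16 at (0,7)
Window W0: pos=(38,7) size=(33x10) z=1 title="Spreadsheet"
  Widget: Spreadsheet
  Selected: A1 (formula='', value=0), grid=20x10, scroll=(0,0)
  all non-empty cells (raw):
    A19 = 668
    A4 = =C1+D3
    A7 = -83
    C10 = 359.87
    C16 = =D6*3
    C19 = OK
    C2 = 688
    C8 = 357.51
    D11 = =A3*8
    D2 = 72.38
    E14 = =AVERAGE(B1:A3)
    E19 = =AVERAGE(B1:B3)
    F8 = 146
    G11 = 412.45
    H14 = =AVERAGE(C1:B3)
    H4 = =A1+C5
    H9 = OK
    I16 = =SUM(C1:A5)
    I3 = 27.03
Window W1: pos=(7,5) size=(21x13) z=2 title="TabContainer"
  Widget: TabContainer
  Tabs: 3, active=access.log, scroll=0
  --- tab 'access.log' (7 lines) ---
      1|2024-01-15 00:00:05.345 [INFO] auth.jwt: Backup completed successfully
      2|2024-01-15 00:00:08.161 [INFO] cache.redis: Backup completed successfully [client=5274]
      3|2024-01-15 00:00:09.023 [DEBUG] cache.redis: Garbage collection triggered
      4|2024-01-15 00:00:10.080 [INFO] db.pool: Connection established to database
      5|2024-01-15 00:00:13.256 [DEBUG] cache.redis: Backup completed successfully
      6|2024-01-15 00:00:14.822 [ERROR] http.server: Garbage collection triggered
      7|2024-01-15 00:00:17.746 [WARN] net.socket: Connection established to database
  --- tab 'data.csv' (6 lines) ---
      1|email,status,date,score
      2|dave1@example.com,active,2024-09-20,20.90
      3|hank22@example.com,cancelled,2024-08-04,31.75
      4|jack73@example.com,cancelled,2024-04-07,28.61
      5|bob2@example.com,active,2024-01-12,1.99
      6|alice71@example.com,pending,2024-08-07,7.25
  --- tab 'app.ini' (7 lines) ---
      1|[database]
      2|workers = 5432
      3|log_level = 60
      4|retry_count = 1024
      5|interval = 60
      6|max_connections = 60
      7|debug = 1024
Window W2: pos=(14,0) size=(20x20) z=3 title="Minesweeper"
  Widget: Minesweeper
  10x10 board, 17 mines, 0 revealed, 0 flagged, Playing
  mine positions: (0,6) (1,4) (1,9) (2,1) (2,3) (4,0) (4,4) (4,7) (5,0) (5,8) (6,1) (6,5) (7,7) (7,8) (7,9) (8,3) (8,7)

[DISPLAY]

       ┠──────┃■■■■■■■■■■        ┃    ┏━━━━━━━━━━━━
       ┃[acces┃■■■■■■■■■■        ┃    ┃ Spreadsheet
       ┃──────┃■■■■■■■■■■        ┃    ┠────────────
       ┃2024-0┃■■■■■■■■■■        ┃    ┃A1:         
       ┃2024-0┃■■■■■■■■■■        ┃    ┃       A    
       ┃2024-0┃■■■■■■■■■■        ┃    ┃------------
       ┃2024-0┃                  ┃    ┃  1      [0]
       ┃2024-0┃                  ┃    ┃  2        0
       ┃2024-0┃                  ┃    ┃  3        0
       ┃2024-0┃                  ┃    ┗━━━━━━━━━━━━
       ┗━━━━━━┃                  ┃                 
              ┃                  ┃                 
              ┗━━━━━━━━━━━━━━━━━━┛                 
                                                   
                                                   
                                                   


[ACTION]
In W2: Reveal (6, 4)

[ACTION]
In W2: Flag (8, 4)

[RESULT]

       ┠──────┃■■■■■■■■■■        ┃    ┏━━━━━━━━━━━━
       ┃[acces┃■■■■■■■■■■        ┃    ┃ Spreadsheet
       ┃──────┃■■■■1■■■■■        ┃    ┠────────────
       ┃2024-0┃■■■■■■■■■■        ┃    ┃A1:         
       ┃2024-0┃■■■■⚑■■■■■        ┃    ┃       A    
       ┃2024-0┃■■■■■■■■■■        ┃    ┃------------
       ┃2024-0┃                  ┃    ┃  1      [0]
       ┃2024-0┃                  ┃    ┃  2        0
       ┃2024-0┃                  ┃    ┃  3        0
       ┃2024-0┃                  ┃    ┗━━━━━━━━━━━━
       ┗━━━━━━┃                  ┃                 
              ┃                  ┃                 
              ┗━━━━━━━━━━━━━━━━━━┛                 
                                                   
                                                   
                                                   


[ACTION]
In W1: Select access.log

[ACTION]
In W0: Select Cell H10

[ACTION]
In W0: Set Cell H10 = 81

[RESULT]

       ┠──────┃■■■■■■■■■■        ┃    ┏━━━━━━━━━━━━
       ┃[acces┃■■■■■■■■■■        ┃    ┃ Spreadsheet
       ┃──────┃■■■■1■■■■■        ┃    ┠────────────
       ┃2024-0┃■■■■■■■■■■        ┃    ┃H10: 81     
       ┃2024-0┃■■■■⚑■■■■■        ┃    ┃       A    
       ┃2024-0┃■■■■■■■■■■        ┃    ┃------------
       ┃2024-0┃                  ┃    ┃  1        0
       ┃2024-0┃                  ┃    ┃  2        0
       ┃2024-0┃                  ┃    ┃  3        0
       ┃2024-0┃                  ┃    ┗━━━━━━━━━━━━
       ┗━━━━━━┃                  ┃                 
              ┃                  ┃                 
              ┗━━━━━━━━━━━━━━━━━━┛                 
                                                   
                                                   
                                                   


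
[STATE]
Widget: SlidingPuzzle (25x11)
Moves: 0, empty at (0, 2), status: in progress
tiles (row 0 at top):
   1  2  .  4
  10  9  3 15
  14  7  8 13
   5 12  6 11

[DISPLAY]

┌────┬────┬────┬────┐    
│  1 │  2 │    │  4 │    
├────┼────┼────┼────┤    
│ 10 │  9 │  3 │ 15 │    
├────┼────┼────┼────┤    
│ 14 │  7 │  8 │ 13 │    
├────┼────┼────┼────┤    
│  5 │ 12 │  6 │ 11 │    
└────┴────┴────┴────┘    
Moves: 0                 
                         


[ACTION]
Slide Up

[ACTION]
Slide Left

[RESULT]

┌────┬────┬────┬────┐    
│  1 │  2 │  3 │  4 │    
├────┼────┼────┼────┤    
│ 10 │  9 │ 15 │    │    
├────┼────┼────┼────┤    
│ 14 │  7 │  8 │ 13 │    
├────┼────┼────┼────┤    
│  5 │ 12 │  6 │ 11 │    
└────┴────┴────┴────┘    
Moves: 2                 
                         


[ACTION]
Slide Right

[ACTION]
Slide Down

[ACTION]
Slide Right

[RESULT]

┌────┬────┬────┬────┐    
│  1 │    │  2 │  4 │    
├────┼────┼────┼────┤    
│ 10 │  9 │  3 │ 15 │    
├────┼────┼────┼────┤    
│ 14 │  7 │  8 │ 13 │    
├────┼────┼────┼────┤    
│  5 │ 12 │  6 │ 11 │    
└────┴────┴────┴────┘    
Moves: 5                 
                         


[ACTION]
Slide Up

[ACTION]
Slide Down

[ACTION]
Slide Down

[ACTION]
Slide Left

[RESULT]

┌────┬────┬────┬────┐    
│  1 │  2 │    │  4 │    
├────┼────┼────┼────┤    
│ 10 │  9 │  3 │ 15 │    
├────┼────┼────┼────┤    
│ 14 │  7 │  8 │ 13 │    
├────┼────┼────┼────┤    
│  5 │ 12 │  6 │ 11 │    
└────┴────┴────┴────┘    
Moves: 8                 
                         


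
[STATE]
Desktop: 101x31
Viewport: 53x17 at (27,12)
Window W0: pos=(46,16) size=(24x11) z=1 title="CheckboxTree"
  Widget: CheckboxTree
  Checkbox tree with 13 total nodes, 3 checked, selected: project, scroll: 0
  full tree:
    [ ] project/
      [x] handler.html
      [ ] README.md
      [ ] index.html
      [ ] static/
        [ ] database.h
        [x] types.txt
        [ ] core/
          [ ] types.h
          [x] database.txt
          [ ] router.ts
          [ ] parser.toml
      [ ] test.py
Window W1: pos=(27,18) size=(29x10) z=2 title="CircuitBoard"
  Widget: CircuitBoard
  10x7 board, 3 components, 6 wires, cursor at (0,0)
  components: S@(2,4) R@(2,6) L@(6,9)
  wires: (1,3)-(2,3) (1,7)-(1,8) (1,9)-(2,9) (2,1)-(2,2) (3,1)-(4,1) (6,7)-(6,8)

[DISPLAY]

                                                     
                                                     
                                                     
                                                     
                   ┏━━━━━━━━━━━━━━━━━━━━━━┓          
                   ┃ CheckboxTree         ┃          
┏━━━━━━━━━━━━━━━━━━━━━━━━━━━┓─────────────┨          
┃ CircuitBoard              ┃ect/         ┃          
┠───────────────────────────┨ndler.html   ┃          
┃   0 1 2 3 4 5 6 7 8 9     ┃ADME.md      ┃          
┃0  [.]                     ┃dex.html     ┃          
┃                           ┃atic/        ┃          
┃1               ·          ┃database.h   ┃          
┃                │          ┃types.txt    ┃          
┃2       · ─ ·   ·   S      ┃━━━━━━━━━━━━━┛          
┗━━━━━━━━━━━━━━━━━━━━━━━━━━━┛                        
                                                     


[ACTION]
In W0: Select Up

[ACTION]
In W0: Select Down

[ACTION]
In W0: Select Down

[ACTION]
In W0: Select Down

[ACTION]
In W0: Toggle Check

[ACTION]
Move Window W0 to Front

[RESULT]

                                                     
                                                     
                                                     
                                                     
                   ┏━━━━━━━━━━━━━━━━━━━━━━┓          
                   ┃ CheckboxTree         ┃          
┏━━━━━━━━━━━━━━━━━━┠──────────────────────┨          
┃ CircuitBoard     ┃ [-] project/         ┃          
┠──────────────────┃   [x] handler.html   ┃          
┃   0 1 2 3 4 5 6 7┃   [ ] README.md      ┃          
┃0  [.]            ┃>  [x] index.html     ┃          
┃                  ┃   [-] static/        ┃          
┃1               · ┃     [ ] database.h   ┃          
┃                │ ┃     [x] types.txt    ┃          
┃2       · ─ ·   · ┗━━━━━━━━━━━━━━━━━━━━━━┛          
┗━━━━━━━━━━━━━━━━━━━━━━━━━━━┛                        
                                                     


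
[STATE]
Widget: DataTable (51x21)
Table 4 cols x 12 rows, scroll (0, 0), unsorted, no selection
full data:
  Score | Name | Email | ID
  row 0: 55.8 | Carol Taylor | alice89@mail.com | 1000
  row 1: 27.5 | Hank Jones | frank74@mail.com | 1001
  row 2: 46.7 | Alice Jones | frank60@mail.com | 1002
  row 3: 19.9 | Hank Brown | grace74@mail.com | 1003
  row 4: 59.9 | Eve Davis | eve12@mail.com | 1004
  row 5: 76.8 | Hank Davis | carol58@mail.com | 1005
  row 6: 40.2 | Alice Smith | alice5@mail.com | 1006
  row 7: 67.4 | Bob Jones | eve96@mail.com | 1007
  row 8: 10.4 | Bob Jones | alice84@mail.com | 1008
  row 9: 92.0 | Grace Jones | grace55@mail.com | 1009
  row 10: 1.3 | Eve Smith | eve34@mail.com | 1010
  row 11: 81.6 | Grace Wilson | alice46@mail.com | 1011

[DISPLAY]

Score│Name        │Email           │ID             
─────┼────────────┼────────────────┼────           
55.8 │Carol Taylor│alice89@mail.com│1000           
27.5 │Hank Jones  │frank74@mail.com│1001           
46.7 │Alice Jones │frank60@mail.com│1002           
19.9 │Hank Brown  │grace74@mail.com│1003           
59.9 │Eve Davis   │eve12@mail.com  │1004           
76.8 │Hank Davis  │carol58@mail.com│1005           
40.2 │Alice Smith │alice5@mail.com │1006           
67.4 │Bob Jones   │eve96@mail.com  │1007           
10.4 │Bob Jones   │alice84@mail.com│1008           
92.0 │Grace Jones │grace55@mail.com│1009           
1.3  │Eve Smith   │eve34@mail.com  │1010           
81.6 │Grace Wilson│alice46@mail.com│1011           
                                                   
                                                   
                                                   
                                                   
                                                   
                                                   
                                                   


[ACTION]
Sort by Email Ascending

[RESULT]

Score│Name        │Email          ▲│ID             
─────┼────────────┼────────────────┼────           
81.6 │Grace Wilson│alice46@mail.com│1011           
40.2 │Alice Smith │alice5@mail.com │1006           
10.4 │Bob Jones   │alice84@mail.com│1008           
55.8 │Carol Taylor│alice89@mail.com│1000           
76.8 │Hank Davis  │carol58@mail.com│1005           
59.9 │Eve Davis   │eve12@mail.com  │1004           
1.3  │Eve Smith   │eve34@mail.com  │1010           
67.4 │Bob Jones   │eve96@mail.com  │1007           
46.7 │Alice Jones │frank60@mail.com│1002           
27.5 │Hank Jones  │frank74@mail.com│1001           
92.0 │Grace Jones │grace55@mail.com│1009           
19.9 │Hank Brown  │grace74@mail.com│1003           
                                                   
                                                   
                                                   
                                                   
                                                   
                                                   
                                                   


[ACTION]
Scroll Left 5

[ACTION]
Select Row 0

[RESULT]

Score│Name        │Email          ▲│ID             
─────┼────────────┼────────────────┼────           
>1.6 │Grace Wilson│alice46@mail.com│1011           
40.2 │Alice Smith │alice5@mail.com │1006           
10.4 │Bob Jones   │alice84@mail.com│1008           
55.8 │Carol Taylor│alice89@mail.com│1000           
76.8 │Hank Davis  │carol58@mail.com│1005           
59.9 │Eve Davis   │eve12@mail.com  │1004           
1.3  │Eve Smith   │eve34@mail.com  │1010           
67.4 │Bob Jones   │eve96@mail.com  │1007           
46.7 │Alice Jones │frank60@mail.com│1002           
27.5 │Hank Jones  │frank74@mail.com│1001           
92.0 │Grace Jones │grace55@mail.com│1009           
19.9 │Hank Brown  │grace74@mail.com│1003           
                                                   
                                                   
                                                   
                                                   
                                                   
                                                   
                                                   


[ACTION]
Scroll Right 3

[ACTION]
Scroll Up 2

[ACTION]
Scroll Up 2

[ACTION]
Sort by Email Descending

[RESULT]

Score│Name        │Email          ▼│ID             
─────┼────────────┼────────────────┼────           
>9.9 │Hank Brown  │grace74@mail.com│1003           
92.0 │Grace Jones │grace55@mail.com│1009           
27.5 │Hank Jones  │frank74@mail.com│1001           
46.7 │Alice Jones │frank60@mail.com│1002           
67.4 │Bob Jones   │eve96@mail.com  │1007           
1.3  │Eve Smith   │eve34@mail.com  │1010           
59.9 │Eve Davis   │eve12@mail.com  │1004           
76.8 │Hank Davis  │carol58@mail.com│1005           
55.8 │Carol Taylor│alice89@mail.com│1000           
10.4 │Bob Jones   │alice84@mail.com│1008           
40.2 │Alice Smith │alice5@mail.com │1006           
81.6 │Grace Wilson│alice46@mail.com│1011           
                                                   
                                                   
                                                   
                                                   
                                                   
                                                   
                                                   


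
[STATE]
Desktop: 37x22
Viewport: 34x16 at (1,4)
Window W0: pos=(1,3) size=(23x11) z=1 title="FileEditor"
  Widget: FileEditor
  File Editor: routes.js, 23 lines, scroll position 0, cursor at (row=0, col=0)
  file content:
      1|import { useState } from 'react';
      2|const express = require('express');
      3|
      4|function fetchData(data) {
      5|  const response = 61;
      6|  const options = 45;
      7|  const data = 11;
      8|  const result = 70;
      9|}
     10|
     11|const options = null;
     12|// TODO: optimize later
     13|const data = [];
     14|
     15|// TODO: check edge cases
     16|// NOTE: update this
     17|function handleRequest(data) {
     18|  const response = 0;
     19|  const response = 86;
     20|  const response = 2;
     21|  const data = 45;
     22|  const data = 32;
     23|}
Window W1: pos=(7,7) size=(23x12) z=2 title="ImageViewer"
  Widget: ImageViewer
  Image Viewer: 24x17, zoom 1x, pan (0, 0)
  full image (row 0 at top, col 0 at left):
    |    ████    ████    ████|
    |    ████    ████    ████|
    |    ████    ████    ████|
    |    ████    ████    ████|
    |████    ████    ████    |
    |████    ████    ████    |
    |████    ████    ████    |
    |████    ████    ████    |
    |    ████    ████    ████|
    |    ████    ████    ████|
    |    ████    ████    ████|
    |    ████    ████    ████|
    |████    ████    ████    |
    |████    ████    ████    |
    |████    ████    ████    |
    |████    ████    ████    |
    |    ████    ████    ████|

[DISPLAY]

┃ FileEditor          ┃           
┠─────────────────────┨           
┃█mport { useState } ▲┃           
┃const┏━━━━━━━━━━━━━━━━━━━━━┓     
┃     ┃ ImageViewer         ┃     
┃funct┠─────────────────────┨     
┃  con┃    ████    ████    █┃     
┃  con┃    ████    ████    █┃     
┃  con┃    ████    ████    █┃     
┗━━━━━┃    ████    ████    █┃     
      ┃████    ████    ████ ┃     
      ┃████    ████    ████ ┃     
      ┃████    ████    ████ ┃     
      ┃████    ████    ████ ┃     
      ┗━━━━━━━━━━━━━━━━━━━━━┛     
                                  


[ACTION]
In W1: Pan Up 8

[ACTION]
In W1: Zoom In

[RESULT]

┃ FileEditor          ┃           
┠─────────────────────┨           
┃█mport { useState } ▲┃           
┃const┏━━━━━━━━━━━━━━━━━━━━━┓     
┃     ┃ ImageViewer         ┃     
┃funct┠─────────────────────┨     
┃  con┃        ████████     ┃     
┃  con┃        ████████     ┃     
┃  con┃        ████████     ┃     
┗━━━━━┃        ████████     ┃     
      ┃        ████████     ┃     
      ┃        ████████     ┃     
      ┃        ████████     ┃     
      ┃        ████████     ┃     
      ┗━━━━━━━━━━━━━━━━━━━━━┛     
                                  


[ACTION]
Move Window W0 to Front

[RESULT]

┃ FileEditor          ┃           
┠─────────────────────┨           
┃█mport { useState } ▲┃           
┃const express = requ█┃━━━━━┓     
┃                    ░┃     ┃     
┃function fetchData(d░┃─────┨     
┃  const response = 6░┃     ┃     
┃  const options = 45░┃     ┃     
┃  const data = 11;  ▼┃     ┃     
┗━━━━━━━━━━━━━━━━━━━━━┛     ┃     
      ┃        ████████     ┃     
      ┃        ████████     ┃     
      ┃        ████████     ┃     
      ┃        ████████     ┃     
      ┗━━━━━━━━━━━━━━━━━━━━━┛     
                                  


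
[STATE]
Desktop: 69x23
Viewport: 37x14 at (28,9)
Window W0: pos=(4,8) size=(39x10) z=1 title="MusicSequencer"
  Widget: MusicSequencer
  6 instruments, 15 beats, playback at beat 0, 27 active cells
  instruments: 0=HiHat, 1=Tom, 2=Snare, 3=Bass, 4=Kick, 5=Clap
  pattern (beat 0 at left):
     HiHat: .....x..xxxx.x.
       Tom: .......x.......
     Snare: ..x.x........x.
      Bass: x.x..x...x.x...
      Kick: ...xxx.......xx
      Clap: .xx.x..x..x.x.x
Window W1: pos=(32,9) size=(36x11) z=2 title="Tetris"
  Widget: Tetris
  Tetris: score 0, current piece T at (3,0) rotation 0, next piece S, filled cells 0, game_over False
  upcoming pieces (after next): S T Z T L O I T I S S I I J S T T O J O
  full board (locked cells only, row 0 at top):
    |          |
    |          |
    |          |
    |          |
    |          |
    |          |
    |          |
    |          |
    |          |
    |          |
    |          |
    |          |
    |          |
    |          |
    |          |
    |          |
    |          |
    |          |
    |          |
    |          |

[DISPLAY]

    ┏━━━━━━━━━━━━━━━━━━━━━━━━━━━━━━━━
────┃ Tetris                         
    ┠────────────────────────────────
    ┃          │Next:                
    ┃          │ ░░                  
    ┃          │░░                   
    ┃          │                     
    ┃          │                     
━━━━┃          │                     
    ┃          │Score:               
    ┗━━━━━━━━━━━━━━━━━━━━━━━━━━━━━━━━
                                     
                                     
                                     


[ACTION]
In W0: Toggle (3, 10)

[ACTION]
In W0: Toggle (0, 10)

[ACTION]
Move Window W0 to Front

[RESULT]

              ┃━━━━━━━━━━━━━━━━━━━━━━
──────────────┨                      
              ┃──────────────────────
              ┃│Next:                
              ┃│ ░░                  
              ┃│░░                   
              ┃│                     
              ┃│                     
━━━━━━━━━━━━━━┛│                     
    ┃          │Score:               
    ┗━━━━━━━━━━━━━━━━━━━━━━━━━━━━━━━━
                                     
                                     
                                     


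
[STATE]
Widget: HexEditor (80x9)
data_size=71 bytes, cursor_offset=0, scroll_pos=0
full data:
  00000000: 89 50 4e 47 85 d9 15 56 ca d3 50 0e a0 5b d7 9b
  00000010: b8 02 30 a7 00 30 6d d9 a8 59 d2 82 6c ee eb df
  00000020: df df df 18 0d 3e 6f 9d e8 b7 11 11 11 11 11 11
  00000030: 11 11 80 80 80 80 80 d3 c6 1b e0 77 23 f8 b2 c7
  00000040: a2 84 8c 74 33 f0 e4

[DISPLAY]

00000000  89 50 4e 47 85 d9 15 56  ca d3 50 0e a0 5b d7 9b  |.PNG...V..P..[..|  
00000010  b8 02 30 a7 00 30 6d d9  a8 59 d2 82 6c ee eb df  |..0..0m..Y..l...|  
00000020  df df df 18 0d 3e 6f 9d  e8 b7 11 11 11 11 11 11  |.....>o.........|  
00000030  11 11 80 80 80 80 80 d3  c6 1b e0 77 23 f8 b2 c7  |...........w#...|  
00000040  a2 84 8c 74 33 f0 e4                              |...t3..         |  
                                                                                
                                                                                
                                                                                
                                                                                


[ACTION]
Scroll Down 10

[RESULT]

00000040  a2 84 8c 74 33 f0 e4                              |...t3..         |  
                                                                                
                                                                                
                                                                                
                                                                                
                                                                                
                                                                                
                                                                                
                                                                                


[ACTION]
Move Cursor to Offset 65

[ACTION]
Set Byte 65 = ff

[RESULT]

00000040  a2 FF 8c 74 33 f0 e4                              |...t3..         |  
                                                                                
                                                                                
                                                                                
                                                                                
                                                                                
                                                                                
                                                                                
                                                                                


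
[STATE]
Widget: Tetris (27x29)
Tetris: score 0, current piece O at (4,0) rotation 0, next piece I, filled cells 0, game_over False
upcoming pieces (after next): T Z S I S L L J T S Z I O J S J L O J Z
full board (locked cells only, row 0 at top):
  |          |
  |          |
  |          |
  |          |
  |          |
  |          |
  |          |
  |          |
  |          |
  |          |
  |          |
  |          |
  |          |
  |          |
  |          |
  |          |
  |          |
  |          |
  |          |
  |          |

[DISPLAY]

    ▓▓    │Next:           
    ▓▓    │████            
          │                
          │                
          │                
          │                
          │Score:          
          │0               
          │                
          │                
          │                
          │                
          │                
          │                
          │                
          │                
          │                
          │                
          │                
          │                
          │                
          │                
          │                
          │                
          │                
          │                
          │                
          │                
          │                


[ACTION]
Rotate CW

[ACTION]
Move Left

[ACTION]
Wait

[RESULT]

          │Next:           
   ▓▓     │████            
   ▓▓     │                
          │                
          │                
          │                
          │Score:          
          │0               
          │                
          │                
          │                
          │                
          │                
          │                
          │                
          │                
          │                
          │                
          │                
          │                
          │                
          │                
          │                
          │                
          │                
          │                
          │                
          │                
          │                


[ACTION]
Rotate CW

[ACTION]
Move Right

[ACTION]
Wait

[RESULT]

          │Next:           
          │████            
    ▓▓    │                
    ▓▓    │                
          │                
          │                
          │Score:          
          │0               
          │                
          │                
          │                
          │                
          │                
          │                
          │                
          │                
          │                
          │                
          │                
          │                
          │                
          │                
          │                
          │                
          │                
          │                
          │                
          │                
          │                


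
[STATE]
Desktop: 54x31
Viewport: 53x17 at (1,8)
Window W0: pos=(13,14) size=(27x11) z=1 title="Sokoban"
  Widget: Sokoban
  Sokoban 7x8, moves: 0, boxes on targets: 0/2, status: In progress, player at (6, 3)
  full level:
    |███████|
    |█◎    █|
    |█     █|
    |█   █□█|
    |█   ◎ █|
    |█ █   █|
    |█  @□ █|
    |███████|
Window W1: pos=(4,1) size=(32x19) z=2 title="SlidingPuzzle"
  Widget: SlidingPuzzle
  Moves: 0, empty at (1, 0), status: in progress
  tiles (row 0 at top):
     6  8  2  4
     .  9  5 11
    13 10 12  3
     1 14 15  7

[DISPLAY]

   ┃├────┼────┼────┼────┤         ┃                  
   ┃│ 13 │ 10 │ 12 │  3 │         ┃                  
   ┃├────┼────┼────┼────┤         ┃                  
   ┃│  1 │ 14 │ 15 │  7 │         ┃                  
   ┃└────┴────┴────┴────┘         ┃                  
   ┃Moves: 0                      ┃                  
   ┃                              ┃━━━┓              
   ┃                              ┃   ┃              
   ┃                              ┃───┨              
   ┃                              ┃   ┃              
   ┃                              ┃   ┃              
   ┗━━━━━━━━━━━━━━━━━━━━━━━━━━━━━━┛   ┃              
            ┃█   █□█                  ┃              
            ┃█   ◎ █                  ┃              
            ┃█ █   █                  ┃              
            ┃█  @□ █                  ┃              
            ┗━━━━━━━━━━━━━━━━━━━━━━━━━┛              


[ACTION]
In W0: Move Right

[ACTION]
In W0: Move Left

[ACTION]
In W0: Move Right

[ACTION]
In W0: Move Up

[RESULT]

   ┃├────┼────┼────┼────┤         ┃                  
   ┃│ 13 │ 10 │ 12 │  3 │         ┃                  
   ┃├────┼────┼────┼────┤         ┃                  
   ┃│  1 │ 14 │ 15 │  7 │         ┃                  
   ┃└────┴────┴────┴────┘         ┃                  
   ┃Moves: 0                      ┃                  
   ┃                              ┃━━━┓              
   ┃                              ┃   ┃              
   ┃                              ┃───┨              
   ┃                              ┃   ┃              
   ┃                              ┃   ┃              
   ┗━━━━━━━━━━━━━━━━━━━━━━━━━━━━━━┛   ┃              
            ┃█   █□█                  ┃              
            ┃█   ◎ █                  ┃              
            ┃█ █ @ █                  ┃              
            ┃█    □█                  ┃              
            ┗━━━━━━━━━━━━━━━━━━━━━━━━━┛              


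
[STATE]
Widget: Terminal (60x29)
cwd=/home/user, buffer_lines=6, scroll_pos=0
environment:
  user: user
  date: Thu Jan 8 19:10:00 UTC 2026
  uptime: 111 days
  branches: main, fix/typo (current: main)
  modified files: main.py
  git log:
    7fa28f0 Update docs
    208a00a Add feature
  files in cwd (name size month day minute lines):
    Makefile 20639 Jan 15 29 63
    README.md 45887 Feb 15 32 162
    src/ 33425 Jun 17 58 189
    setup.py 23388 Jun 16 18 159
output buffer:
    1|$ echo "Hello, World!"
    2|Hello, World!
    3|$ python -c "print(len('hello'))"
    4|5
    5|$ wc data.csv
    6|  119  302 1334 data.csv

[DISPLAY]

$ echo "Hello, World!"                                      
Hello, World!                                               
$ python -c "print(len('hello'))"                           
5                                                           
$ wc data.csv                                               
  119  302 1334 data.csv                                    
$ █                                                         
                                                            
                                                            
                                                            
                                                            
                                                            
                                                            
                                                            
                                                            
                                                            
                                                            
                                                            
                                                            
                                                            
                                                            
                                                            
                                                            
                                                            
                                                            
                                                            
                                                            
                                                            
                                                            


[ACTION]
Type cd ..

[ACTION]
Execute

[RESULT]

$ echo "Hello, World!"                                      
Hello, World!                                               
$ python -c "print(len('hello'))"                           
5                                                           
$ wc data.csv                                               
  119  302 1334 data.csv                                    
$ cd ..                                                     
                                                            
$ █                                                         
                                                            
                                                            
                                                            
                                                            
                                                            
                                                            
                                                            
                                                            
                                                            
                                                            
                                                            
                                                            
                                                            
                                                            
                                                            
                                                            
                                                            
                                                            
                                                            
                                                            


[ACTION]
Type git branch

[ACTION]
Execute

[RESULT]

$ echo "Hello, World!"                                      
Hello, World!                                               
$ python -c "print(len('hello'))"                           
5                                                           
$ wc data.csv                                               
  119  302 1334 data.csv                                    
$ cd ..                                                     
                                                            
$ git branch                                                
* main                                                      
  fix/typo                                                  
$ █                                                         
                                                            
                                                            
                                                            
                                                            
                                                            
                                                            
                                                            
                                                            
                                                            
                                                            
                                                            
                                                            
                                                            
                                                            
                                                            
                                                            
                                                            
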